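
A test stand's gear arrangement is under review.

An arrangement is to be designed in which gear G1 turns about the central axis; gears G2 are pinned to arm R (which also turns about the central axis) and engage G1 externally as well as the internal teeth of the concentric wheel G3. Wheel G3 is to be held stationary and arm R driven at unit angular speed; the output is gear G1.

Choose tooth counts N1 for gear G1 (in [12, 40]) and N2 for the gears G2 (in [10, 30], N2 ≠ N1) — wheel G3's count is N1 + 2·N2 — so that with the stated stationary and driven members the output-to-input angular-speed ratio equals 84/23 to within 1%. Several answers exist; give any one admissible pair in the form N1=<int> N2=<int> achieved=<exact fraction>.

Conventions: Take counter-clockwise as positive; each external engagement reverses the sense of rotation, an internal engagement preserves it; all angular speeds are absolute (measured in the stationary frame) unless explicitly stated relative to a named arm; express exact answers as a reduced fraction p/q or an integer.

class = planetary set [ratio 84/23 wanted; Willis about the carrier]
Willis with ω_ring = 0: ω_sun/ω_arm = (N1+N3)/N1; set equal to 84/23  ⇒  N3/N1 = 84/23 − 1 = 61/23
N3 = N1 + 2·N2  ⇒  N2/N1 = (N3/N1 − 1)/2 = (61/23 − 1)/2 = 19/23
smallest multiple with N1 ≥ 12 and N2 ≥ 10: k = 1  ⇒  N1 = 1·23 = 23, N2 = 1·19 = 19 (N1 ≤ 40, N2 ≤ 30, N2 ≠ N1 ✓), N3 = 23 + 2·19 = 61
check: (N1+N3)/N1 with N1 = 23, N3 = 61 gives 84/23; |achieved − target| = 0 ≤ 21/575 ✓

N1=23 N2=19 achieved=84/23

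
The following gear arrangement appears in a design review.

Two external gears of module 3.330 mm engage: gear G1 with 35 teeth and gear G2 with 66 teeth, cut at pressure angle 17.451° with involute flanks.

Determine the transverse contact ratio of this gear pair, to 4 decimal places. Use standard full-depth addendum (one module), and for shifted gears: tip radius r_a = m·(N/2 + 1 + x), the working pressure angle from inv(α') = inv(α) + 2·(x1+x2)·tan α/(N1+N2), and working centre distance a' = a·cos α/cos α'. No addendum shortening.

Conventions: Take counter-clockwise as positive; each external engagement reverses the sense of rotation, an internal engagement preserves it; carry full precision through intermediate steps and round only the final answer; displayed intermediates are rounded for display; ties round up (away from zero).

single-mesh involute tooth geometry (35T engaging 66T at module 3.330)
base radii: r_b1 = 55.592821, r_b2 = 104.832177
tip radii: r_a1 = 61.605000, r_a2 = 113.220000
no profile shift: α' = α, a' = a
action lengths: √(r_a1²−r_b1²) = 26.544571, √(r_a2²−r_b2²) = 42.766610
base pitch p_b = π·m·cos α = 9.980000
CR = (26.544571 + 42.766610 − 168.165000·sin 17.45100°)/9.980000 = 1.891801
contact ratio ≈ 1.8918

1.8918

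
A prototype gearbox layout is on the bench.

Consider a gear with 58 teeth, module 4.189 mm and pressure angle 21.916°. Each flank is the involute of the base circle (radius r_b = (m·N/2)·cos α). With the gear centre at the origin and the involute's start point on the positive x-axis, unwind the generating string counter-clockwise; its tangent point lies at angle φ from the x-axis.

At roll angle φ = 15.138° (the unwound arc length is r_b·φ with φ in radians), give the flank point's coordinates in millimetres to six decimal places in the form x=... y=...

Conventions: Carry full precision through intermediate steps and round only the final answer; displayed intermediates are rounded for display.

x=116.567059 y=0.688038

recognized (one wheel, involute flank): single-mesh tooth geometry, m = 4.189, N = 58
pitch radius r_p = m·N/2 = 4.189·58/2 = 121.481000
base radius r_b = r_p·cos α = 121.481000·cos 21.916° = 112.701818
roll angle φ = 15.138° = 0.26420794 rad
x = r_b·(cos φ + φ·sin φ) = 116.567059
y = r_b·(sin φ − φ·cos φ) = 0.688038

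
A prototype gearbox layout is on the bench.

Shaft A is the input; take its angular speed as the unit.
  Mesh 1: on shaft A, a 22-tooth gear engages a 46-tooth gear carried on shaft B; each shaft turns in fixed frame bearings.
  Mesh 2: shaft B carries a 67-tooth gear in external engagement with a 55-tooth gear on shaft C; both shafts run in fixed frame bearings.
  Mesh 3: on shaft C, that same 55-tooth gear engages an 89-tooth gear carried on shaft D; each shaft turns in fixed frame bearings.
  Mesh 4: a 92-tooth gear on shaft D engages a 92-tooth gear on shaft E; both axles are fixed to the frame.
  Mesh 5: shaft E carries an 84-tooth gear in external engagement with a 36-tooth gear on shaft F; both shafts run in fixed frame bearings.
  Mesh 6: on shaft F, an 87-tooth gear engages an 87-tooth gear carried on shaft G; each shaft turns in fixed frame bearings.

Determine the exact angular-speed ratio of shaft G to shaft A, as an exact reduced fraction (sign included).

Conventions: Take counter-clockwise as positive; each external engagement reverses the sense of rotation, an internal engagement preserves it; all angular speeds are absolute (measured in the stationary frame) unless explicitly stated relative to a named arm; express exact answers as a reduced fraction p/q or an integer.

5159/6141

class = fixed-axis compound train [6 meshes; 6 ratios multiply, 6 sense flips]
mesh 1 [22T→46T]: running ratio 11/23, sense −
mesh 2 [67T→55T]: running ratio 67/115, sense +
mesh 3 [55T→89T]: running ratio 737/2047, sense −
mesh 4 [92T→92T]: running ratio 737/2047, sense +
mesh 5 [84T→36T]: running ratio 5159/6141, sense −
mesh 6 [87T→87T]: running ratio 5159/6141, sense +
ω_out/ω_in = 5159/6141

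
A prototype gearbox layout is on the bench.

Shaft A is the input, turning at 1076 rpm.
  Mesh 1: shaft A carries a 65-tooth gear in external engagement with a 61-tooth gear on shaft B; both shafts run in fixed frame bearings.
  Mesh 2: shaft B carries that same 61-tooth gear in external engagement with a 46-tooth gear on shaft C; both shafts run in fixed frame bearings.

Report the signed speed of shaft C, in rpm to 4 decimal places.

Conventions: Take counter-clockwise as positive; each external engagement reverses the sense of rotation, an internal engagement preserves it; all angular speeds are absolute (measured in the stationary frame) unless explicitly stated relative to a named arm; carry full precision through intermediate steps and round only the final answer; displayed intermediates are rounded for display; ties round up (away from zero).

recognized (3 fixed axles, 2 meshes): fixed-axis compound train
mesh 1 [65T→61T]: ω = 1076.0000×65/61 = 1146.5574 rpm, sense flips to −
mesh 2 [61T→46T]: ω = 1146.5574×61/46 = 1520.4348 rpm, sense flips to +
signed output speed = +1520.4348 rpm

+1520.4348 rpm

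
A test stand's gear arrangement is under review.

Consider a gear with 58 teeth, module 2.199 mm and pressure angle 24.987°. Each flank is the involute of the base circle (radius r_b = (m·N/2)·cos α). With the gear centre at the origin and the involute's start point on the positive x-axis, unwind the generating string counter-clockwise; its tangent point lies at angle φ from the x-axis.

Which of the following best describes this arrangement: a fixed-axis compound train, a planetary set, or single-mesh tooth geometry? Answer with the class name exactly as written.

single-mesh tooth geometry

single-mesh involute tooth geometry (58T wheel at module 2.199)
classification: single-mesh tooth geometry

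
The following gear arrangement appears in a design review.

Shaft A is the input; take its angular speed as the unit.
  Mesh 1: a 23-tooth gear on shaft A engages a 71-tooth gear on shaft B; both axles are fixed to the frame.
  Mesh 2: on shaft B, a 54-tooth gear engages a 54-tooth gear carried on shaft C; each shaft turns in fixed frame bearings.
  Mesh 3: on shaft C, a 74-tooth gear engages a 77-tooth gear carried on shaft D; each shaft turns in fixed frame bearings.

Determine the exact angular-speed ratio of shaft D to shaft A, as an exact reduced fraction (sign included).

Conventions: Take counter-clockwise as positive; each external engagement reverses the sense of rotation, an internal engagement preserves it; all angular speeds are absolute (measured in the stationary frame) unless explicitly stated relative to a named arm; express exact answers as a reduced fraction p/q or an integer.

class = fixed-axis compound train [3 meshes; 3 ratios multiply, 3 sense flips]
mesh 1 [23T→71T]: running ratio 23/71, sense −
mesh 2 [54T→54T]: running ratio 23/71, sense +
mesh 3 [74T→77T]: running ratio 1702/5467, sense −
ω_out/ω_in = -1702/5467

-1702/5467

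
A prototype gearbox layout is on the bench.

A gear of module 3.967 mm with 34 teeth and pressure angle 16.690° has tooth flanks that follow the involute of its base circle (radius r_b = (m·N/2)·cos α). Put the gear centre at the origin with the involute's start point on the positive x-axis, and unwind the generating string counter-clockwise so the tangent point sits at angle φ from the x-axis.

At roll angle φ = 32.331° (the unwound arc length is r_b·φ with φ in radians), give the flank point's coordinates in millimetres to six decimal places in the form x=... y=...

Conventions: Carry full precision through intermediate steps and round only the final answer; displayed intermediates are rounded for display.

single-mesh involute tooth geometry (34T wheel at module 3.967)
pitch radius r_p = m·N/2 = 3.967·34/2 = 67.439000
base radius r_b = r_p·cos α = 67.439000·cos 16.690° = 64.597973
roll angle φ = 32.331° = 0.56428240 rad
x = r_b·(cos φ + φ·sin φ) = 74.078128
y = r_b·(sin φ − φ·cos φ) = 3.747098

x=74.078128 y=3.747098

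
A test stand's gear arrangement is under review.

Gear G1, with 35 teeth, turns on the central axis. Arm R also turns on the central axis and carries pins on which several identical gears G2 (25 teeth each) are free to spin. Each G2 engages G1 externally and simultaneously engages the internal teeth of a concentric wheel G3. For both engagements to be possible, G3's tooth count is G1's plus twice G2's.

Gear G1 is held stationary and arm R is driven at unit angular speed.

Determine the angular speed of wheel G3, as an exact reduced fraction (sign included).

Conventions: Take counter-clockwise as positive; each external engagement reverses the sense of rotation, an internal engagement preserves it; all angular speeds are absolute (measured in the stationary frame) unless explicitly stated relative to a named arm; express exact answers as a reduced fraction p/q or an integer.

class = planetary set [G3 = 35+2·25 = 85; Willis about the carrier]
ring teeth: 35 + 2·25 = 85
35(ω_sun−ω_arm) = −85(ω_ring−ω_arm),  ω_sun = 0, ω_arm = 1
ω_ring = 1 − (35/85)(0−1) = 24/17
exact speed ratio = 24/17

24/17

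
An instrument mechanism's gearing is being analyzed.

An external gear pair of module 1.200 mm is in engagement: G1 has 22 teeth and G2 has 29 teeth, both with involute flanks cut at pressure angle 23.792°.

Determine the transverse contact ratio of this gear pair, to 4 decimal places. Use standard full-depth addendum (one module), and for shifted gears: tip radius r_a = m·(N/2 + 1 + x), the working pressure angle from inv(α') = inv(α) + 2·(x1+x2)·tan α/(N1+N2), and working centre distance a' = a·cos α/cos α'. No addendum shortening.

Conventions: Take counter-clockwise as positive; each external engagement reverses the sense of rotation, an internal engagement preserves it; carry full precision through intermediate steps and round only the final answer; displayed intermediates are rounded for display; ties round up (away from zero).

1.4821

class = single-mesh tooth geometry [involute pair 22T × 29T, m = 1.200]
base radii: r_b1 = 12.078211, r_b2 = 15.921278
tip radii: r_a1 = 14.400000, r_a2 = 18.600000
no profile shift: α' = α, a' = a
action lengths: √(r_a1²−r_b1²) = 7.840715, √(r_a2²−r_b2²) = 9.616283
base pitch p_b = π·m·cos α = 3.449529
CR = (7.840715 + 9.616283 − 30.600000·sin 23.79200°)/3.449529 = 1.482063
contact ratio ≈ 1.4821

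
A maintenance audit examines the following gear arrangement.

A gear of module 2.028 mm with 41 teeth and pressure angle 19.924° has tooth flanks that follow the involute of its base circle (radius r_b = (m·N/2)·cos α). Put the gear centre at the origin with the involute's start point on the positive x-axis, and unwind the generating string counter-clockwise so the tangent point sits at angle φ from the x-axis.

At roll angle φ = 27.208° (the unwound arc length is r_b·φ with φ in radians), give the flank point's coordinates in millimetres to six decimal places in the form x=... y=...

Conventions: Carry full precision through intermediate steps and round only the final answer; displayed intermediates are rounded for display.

x=43.247179 y=1.363931

recognized (one wheel, involute flank): single-mesh tooth geometry, m = 2.028, N = 41
pitch radius r_p = m·N/2 = 2.028·41/2 = 41.574000
base radius r_b = r_p·cos α = 41.574000·cos 19.924° = 39.085608
roll angle φ = 27.208° = 0.47486918 rad
x = r_b·(cos φ + φ·sin φ) = 43.247179
y = r_b·(sin φ − φ·cos φ) = 1.363931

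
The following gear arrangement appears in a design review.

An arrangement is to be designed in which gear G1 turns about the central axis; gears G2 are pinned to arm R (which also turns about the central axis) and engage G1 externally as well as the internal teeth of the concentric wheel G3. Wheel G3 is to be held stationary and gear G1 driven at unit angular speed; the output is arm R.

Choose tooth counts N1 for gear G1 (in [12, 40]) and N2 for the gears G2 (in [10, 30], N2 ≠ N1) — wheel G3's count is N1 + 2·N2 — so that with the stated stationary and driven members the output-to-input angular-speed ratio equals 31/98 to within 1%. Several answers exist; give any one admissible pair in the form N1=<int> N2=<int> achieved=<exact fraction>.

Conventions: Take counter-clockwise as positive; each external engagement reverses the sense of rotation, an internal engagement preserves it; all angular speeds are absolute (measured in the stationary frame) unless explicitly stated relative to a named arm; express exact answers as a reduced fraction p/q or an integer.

topology: planetary set — design target 31/98, arm = carrier (Willis)
Willis with ω_ring = 0: ω_arm/ω_sun = N1/(N1+N3); set equal to 31/98  ⇒  N3/N1 = 1/(31/98) − 1 = 67/31
N3 = N1 + 2·N2  ⇒  N2/N1 = (N3/N1 − 1)/2 = (67/31 − 1)/2 = 18/31
smallest multiple with N1 ≥ 12 and N2 ≥ 10: k = 1  ⇒  N1 = 1·31 = 31, N2 = 1·18 = 18 (N1 ≤ 40, N2 ≤ 30, N2 ≠ N1 ✓), N3 = 31 + 2·18 = 67
check: N1/(N1+N3) with N1 = 31, N3 = 67 gives 31/98; |achieved − target| = 0 ≤ 31/9800 ✓

N1=31 N2=18 achieved=31/98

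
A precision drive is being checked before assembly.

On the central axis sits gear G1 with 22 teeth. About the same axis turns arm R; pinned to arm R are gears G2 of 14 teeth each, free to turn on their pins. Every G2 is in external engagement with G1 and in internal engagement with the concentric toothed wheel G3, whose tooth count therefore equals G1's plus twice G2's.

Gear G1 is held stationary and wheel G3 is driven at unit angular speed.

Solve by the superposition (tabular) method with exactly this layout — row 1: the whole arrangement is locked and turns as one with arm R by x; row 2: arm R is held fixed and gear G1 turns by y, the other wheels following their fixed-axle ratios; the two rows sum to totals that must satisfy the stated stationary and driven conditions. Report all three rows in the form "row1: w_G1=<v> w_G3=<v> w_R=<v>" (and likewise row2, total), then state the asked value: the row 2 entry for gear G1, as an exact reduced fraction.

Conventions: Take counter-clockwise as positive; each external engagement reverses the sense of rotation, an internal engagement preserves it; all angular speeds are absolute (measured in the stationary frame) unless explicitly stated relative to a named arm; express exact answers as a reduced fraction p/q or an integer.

row1: w_G1=25/36 w_G3=25/36 w_R=25/36
row2: w_G1=-25/36 w_G3=11/36 w_R=0
total: w_G1=0 w_G3=1 w_R=25/36
asked value: -25/36

recognized (axles ride arm R): planetary set, 22/14/50 teeth
superposition row 1 [locked train]: every member turns x
row 2 — arm fixed, fixed-axis ratios: sun y, ring −(22/50)·y, arm 0
boundary: total ω_sun = x + y = 0 and total ω_ring = x − (22/50)·y = 1  ⇒  y = -25/36, x = 25/36
row 2 ring = −(22/50)·(-25/36) = 11/36
totals (row 1 + row 2): sun 25/36 + (-25/36) = 0, ring 25/36 + 11/36 = 1, arm 25/36 + 0 = 25/36
asked cell (row2, sun) = -25/36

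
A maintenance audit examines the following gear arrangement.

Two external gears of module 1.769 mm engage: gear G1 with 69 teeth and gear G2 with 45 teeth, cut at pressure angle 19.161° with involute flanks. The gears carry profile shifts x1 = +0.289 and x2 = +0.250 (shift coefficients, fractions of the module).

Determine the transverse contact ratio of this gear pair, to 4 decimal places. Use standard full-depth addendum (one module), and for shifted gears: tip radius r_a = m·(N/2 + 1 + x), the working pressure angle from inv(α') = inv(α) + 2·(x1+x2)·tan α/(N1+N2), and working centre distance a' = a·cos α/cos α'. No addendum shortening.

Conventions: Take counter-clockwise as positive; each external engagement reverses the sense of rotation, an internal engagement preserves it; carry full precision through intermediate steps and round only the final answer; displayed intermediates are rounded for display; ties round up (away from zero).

1.7370

single-mesh involute tooth geometry (69T engaging 45T at module 1.769)
base radii: r_b1 = 57.649411, r_b2 = 37.597442
tip radii: r_a1 = 63.310741, r_a2 = 42.013750
inv(α') = inv(19.161°) + 2·(+0.289+0.250)·tan α/(69+45) = 0.01633702  ⇒  α' = 20.59982°
a' = a·cos α / cos α' = 100.8330·cos 19.161°/cos 20.59982° = 101.752867
action lengths: √(r_a1²−r_b1²) = 26.168596, √(r_a2²−r_b2²) = 18.750669
base pitch p_b = π·m·cos α = 5.249593
CR = (26.168596 + 18.750669 − 101.752867·sin 20.59982°)/5.249593 = 1.737023
contact ratio ≈ 1.7370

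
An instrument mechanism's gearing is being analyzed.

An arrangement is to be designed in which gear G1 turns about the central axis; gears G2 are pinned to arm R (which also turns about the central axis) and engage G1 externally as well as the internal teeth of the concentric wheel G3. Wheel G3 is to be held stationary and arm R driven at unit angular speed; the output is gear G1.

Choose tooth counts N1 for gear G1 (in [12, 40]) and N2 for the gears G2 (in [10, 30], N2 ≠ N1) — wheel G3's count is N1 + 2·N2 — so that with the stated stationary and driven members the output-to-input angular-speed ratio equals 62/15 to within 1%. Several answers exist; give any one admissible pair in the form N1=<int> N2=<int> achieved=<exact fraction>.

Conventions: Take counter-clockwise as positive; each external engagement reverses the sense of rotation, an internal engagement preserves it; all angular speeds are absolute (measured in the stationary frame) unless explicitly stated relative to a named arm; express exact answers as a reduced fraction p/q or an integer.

N1=15 N2=16 achieved=62/15

class = planetary set [ratio 62/15 wanted; Willis about the carrier]
Willis with ω_ring = 0: ω_sun/ω_arm = (N1+N3)/N1; set equal to 62/15  ⇒  N3/N1 = 62/15 − 1 = 47/15
N3 = N1 + 2·N2  ⇒  N2/N1 = (N3/N1 − 1)/2 = (47/15 − 1)/2 = 16/15
smallest multiple with N1 ≥ 12 and N2 ≥ 10: k = 1  ⇒  N1 = 1·15 = 15, N2 = 1·16 = 16 (N1 ≤ 40, N2 ≤ 30, N2 ≠ N1 ✓), N3 = 15 + 2·16 = 47
check: (N1+N3)/N1 with N1 = 15, N3 = 47 gives 62/15; |achieved − target| = 0 ≤ 31/750 ✓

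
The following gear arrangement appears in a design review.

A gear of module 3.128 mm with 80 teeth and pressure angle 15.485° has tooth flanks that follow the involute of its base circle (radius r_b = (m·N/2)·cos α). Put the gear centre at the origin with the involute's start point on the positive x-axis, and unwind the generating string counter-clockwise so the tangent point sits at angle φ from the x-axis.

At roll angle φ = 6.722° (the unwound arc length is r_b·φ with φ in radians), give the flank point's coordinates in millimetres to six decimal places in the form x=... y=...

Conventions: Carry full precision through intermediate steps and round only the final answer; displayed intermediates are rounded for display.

class = single-mesh tooth geometry [base-circle involute, m = 3.128, 80T]
pitch radius r_p = m·N/2 = 3.128·80/2 = 125.120000
base radius r_b = r_p·cos α = 125.120000·cos 15.485° = 120.578192
roll angle φ = 6.722° = 0.11732103 rad
x = r_b·(cos φ + φ·sin φ) = 121.405171
y = r_b·(sin φ − φ·cos φ) = 0.064815

x=121.405171 y=0.064815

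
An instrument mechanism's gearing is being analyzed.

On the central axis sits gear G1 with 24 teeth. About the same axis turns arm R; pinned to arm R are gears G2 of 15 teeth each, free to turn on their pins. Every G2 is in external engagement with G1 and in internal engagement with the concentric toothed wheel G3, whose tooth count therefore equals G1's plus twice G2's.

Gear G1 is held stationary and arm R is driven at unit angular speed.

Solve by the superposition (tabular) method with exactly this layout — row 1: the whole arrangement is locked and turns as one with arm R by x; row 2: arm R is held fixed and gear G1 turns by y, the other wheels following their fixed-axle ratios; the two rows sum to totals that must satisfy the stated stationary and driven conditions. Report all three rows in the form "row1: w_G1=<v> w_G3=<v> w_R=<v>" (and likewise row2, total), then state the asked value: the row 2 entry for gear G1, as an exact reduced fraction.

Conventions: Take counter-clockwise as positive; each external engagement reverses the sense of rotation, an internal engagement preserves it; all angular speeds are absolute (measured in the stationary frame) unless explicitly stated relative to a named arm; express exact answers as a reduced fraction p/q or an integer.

row1: w_G1=1 w_G3=1 w_R=1
row2: w_G1=-1 w_G3=4/9 w_R=0
total: w_G1=0 w_G3=13/9 w_R=1
asked value: -1

recognized (axles ride arm R): planetary set, 24/15/54 teeth
row 1: whole set turns with the arm by x
row 2 — arm fixed, fixed-axis ratios: sun y, ring −(24/54)·y, arm 0
boundary: total ω_sun = x + y = 0 and total ω_arm = x = 1  ⇒  y = -1, x = 1
row 2 ring = −(24/54)·(-1) = 4/9
totals (row 1 + row 2): sun 1 + (-1) = 0, ring 1 + 4/9 = 13/9, arm 1 + 0 = 1
asked cell (row2, sun) = -1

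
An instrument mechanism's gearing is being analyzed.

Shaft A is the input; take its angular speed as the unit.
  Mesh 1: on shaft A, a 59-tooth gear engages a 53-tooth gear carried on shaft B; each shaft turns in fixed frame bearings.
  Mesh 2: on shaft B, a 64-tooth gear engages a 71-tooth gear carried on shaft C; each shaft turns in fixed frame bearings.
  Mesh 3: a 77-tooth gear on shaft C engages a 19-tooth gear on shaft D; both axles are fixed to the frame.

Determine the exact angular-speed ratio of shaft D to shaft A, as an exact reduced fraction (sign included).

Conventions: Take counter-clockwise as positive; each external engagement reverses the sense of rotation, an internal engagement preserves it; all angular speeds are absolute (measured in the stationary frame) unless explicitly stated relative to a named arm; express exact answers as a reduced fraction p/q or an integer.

class = fixed-axis compound train [3 meshes; 3 ratios multiply, 3 sense flips]
mesh 1 [59T→53T]: running ratio 59/53, sense −
mesh 2 [64T→71T]: running ratio 3776/3763, sense +
mesh 3 [77T→19T]: running ratio 290752/71497, sense −
ω_out/ω_in = -290752/71497

-290752/71497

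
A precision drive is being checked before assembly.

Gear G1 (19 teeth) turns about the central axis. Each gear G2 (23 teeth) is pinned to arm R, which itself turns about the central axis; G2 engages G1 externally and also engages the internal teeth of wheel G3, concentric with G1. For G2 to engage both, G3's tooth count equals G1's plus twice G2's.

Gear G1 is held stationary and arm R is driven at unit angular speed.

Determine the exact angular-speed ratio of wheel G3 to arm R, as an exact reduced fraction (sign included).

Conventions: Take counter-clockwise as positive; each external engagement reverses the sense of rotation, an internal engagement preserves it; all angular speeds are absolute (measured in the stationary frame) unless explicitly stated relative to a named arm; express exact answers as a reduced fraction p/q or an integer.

84/65

class = planetary set [G3 = 19+2·23 = 65; Willis about the carrier]
ring teeth: 19 + 2·23 = 65
19(ω_sun−ω_arm) = −65(ω_ring−ω_arm),  ω_sun = 0, ω_arm = 1
ω_ring = 1 − (19/65)(0−1) = 84/65
ω_out/ω_in = 84/65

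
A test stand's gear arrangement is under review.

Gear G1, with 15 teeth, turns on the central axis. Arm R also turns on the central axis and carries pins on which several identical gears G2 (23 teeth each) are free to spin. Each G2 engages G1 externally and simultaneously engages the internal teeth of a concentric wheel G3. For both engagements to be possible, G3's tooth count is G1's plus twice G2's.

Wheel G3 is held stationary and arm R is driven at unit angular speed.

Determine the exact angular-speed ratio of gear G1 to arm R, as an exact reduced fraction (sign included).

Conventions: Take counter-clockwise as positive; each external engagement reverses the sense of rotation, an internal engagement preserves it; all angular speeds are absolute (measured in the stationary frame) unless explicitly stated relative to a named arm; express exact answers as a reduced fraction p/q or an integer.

planetary set (15T centre, 23T on arm, 61T internal) — Willis relation
ring teeth: 15 + 2·23 = 61
15(ω_sun−ω_arm) = −61(ω_ring−ω_arm),  ω_ring = 0, ω_arm = 1
ω_sun = 1 − (61/15)(0−1) = 76/15
ω_out/ω_in = 76/15

76/15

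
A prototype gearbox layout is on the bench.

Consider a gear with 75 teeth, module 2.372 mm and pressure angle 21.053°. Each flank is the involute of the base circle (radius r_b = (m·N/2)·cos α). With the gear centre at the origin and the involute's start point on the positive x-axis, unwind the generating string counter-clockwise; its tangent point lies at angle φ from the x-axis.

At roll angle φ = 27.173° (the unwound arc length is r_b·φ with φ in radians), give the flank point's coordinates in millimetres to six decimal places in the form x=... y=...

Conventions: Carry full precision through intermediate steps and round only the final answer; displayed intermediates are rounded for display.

x=91.829656 y=2.885806

topology: single-mesh involute geometry — m = 2.372, N = 75
pitch radius r_p = m·N/2 = 2.372·75/2 = 88.950000
base radius r_b = r_p·cos α = 88.950000·cos 21.053° = 83.012457
roll angle φ = 27.173° = 0.47425832 rad
x = r_b·(cos φ + φ·sin φ) = 91.829656
y = r_b·(sin φ − φ·cos φ) = 2.885806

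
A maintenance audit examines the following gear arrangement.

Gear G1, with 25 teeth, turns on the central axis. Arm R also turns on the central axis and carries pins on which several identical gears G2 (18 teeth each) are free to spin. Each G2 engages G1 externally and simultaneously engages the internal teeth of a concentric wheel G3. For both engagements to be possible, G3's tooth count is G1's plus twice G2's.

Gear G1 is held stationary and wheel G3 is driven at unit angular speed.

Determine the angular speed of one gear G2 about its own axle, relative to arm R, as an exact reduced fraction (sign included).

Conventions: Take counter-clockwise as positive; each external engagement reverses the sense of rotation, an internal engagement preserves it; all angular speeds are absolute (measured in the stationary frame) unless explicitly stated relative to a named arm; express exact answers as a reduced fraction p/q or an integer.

1525/1548

topology: planetary set — G1 25T / G2 18T / G3 61T, arm = carrier (Willis)
ring teeth: 25 + 2·18 = 61
25(ω_sun−ω_arm) = −61(ω_ring−ω_arm),  ω_sun = 0, ω_ring = 1
25(0−ω_arm) = −61(1−ω_arm)  ⇒  86·ω_arm = 61  ⇒  ω_arm = 61/86
sun–planet mesh: 25·(0−61/86) = −18·(ω_p−ω_arm)  ⇒  ω_p−ω_arm = 1525/1548
exact speed ratio = 1525/1548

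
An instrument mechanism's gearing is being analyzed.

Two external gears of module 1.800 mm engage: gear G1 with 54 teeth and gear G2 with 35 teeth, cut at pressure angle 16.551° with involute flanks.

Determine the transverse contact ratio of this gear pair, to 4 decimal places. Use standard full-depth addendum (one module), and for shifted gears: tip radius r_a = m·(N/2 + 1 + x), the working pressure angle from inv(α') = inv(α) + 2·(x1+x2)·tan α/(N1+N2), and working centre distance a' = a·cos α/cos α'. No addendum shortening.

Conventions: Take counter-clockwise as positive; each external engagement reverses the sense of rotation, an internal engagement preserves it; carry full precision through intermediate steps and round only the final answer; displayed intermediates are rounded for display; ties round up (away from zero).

recognized (one external pair, fixed centres): single-mesh tooth geometry, m = 1.800, N1 = 54, N2 = 35
base radii: r_b1 = 46.586334, r_b2 = 30.194846
tip radii: r_a1 = 50.400000, r_a2 = 33.300000
no profile shift: α' = α, a' = a
action lengths: √(r_a1²−r_b1²) = 19.232095, √(r_a2²−r_b2²) = 14.041412
base pitch p_b = π·m·cos α = 5.420566
CR = (19.232095 + 14.041412 − 80.100000·sin 16.55100°)/5.420566 = 1.928862
contact ratio ≈ 1.9289

1.9289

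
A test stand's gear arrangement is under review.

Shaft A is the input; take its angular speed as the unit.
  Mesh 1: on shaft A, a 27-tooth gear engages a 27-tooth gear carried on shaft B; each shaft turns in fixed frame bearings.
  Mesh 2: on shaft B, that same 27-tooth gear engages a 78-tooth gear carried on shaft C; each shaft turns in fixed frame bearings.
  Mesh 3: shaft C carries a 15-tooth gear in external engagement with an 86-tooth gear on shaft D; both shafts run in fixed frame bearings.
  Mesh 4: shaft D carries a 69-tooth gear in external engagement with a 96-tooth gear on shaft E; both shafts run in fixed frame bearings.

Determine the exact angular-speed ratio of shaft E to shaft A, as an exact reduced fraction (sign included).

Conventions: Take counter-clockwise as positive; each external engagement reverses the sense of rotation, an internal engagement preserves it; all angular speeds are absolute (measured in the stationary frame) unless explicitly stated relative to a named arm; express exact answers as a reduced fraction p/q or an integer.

3105/71552

class = fixed-axis compound train [4 meshes; 4 ratios multiply, 4 sense flips]
mesh 1 [27T→27T]: running ratio 1, sense −
mesh 2 [27T→78T]: running ratio 9/26, sense +
mesh 3 [15T→86T]: running ratio 135/2236, sense −
mesh 4 [69T→96T]: running ratio 3105/71552, sense +
ω_out/ω_in = 3105/71552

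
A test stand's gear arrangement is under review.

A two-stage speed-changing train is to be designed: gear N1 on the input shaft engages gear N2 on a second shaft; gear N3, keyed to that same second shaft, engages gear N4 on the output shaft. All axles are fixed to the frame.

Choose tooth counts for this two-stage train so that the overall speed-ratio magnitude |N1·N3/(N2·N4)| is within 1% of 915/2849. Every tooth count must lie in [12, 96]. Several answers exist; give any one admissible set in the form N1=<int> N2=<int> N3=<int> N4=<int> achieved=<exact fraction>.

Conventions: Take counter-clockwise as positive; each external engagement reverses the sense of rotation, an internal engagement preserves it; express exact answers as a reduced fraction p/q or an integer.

topology: fixed-axis compound train — 2 stages, target 915/2849
target = 915/2849 in lowest terms: an exact hit needs N1·N3 = k·915 and N2·N4 = k·2849 for one integer k, every count in [12, 96]; additionally prefer no 1:1 stage (N1 ≠ N2, N3 ≠ N4)
k = 1: N1·N3 = 915 = 15·61, N2·N4 = 2849 = 37·77
achieved = 15·61/(37·77) = 915/2849; |achieved − target| = 0 ≤ 183/56980 ✓

N1=15 N2=37 N3=61 N4=77 achieved=915/2849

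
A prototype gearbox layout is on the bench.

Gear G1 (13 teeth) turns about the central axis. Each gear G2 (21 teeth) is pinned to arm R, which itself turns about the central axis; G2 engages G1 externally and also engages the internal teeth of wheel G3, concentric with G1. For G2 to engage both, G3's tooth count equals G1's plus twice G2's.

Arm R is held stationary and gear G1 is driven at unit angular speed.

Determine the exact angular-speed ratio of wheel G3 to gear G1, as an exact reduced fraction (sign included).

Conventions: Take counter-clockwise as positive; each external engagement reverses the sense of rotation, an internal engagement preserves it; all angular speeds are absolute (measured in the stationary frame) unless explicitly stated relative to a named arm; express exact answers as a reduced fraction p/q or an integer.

-13/55

topology: planetary set — G1 13T / G2 21T / G3 55T, arm = carrier (Willis)
ring teeth: 13 + 2·21 = 55
13(ω_sun−ω_arm) = −55(ω_ring−ω_arm),  ω_arm = 0, ω_sun = 1
ω_ring = 0 − (13/55)(1−0) = -13/55
ω_out/ω_in = -13/55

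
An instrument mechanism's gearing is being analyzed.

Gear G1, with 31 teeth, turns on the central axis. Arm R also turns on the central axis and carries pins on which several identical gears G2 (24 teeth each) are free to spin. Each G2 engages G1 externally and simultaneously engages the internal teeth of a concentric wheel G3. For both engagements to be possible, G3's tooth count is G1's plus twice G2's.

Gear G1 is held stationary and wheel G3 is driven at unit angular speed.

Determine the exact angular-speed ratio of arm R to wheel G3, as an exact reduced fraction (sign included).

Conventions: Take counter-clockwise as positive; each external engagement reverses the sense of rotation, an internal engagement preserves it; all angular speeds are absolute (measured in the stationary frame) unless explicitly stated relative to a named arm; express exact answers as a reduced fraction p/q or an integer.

topology: planetary set — G1 31T / G2 24T / G3 79T, arm = carrier (Willis)
ring teeth: 31 + 2·24 = 79
31(ω_sun−ω_arm) = −79(ω_ring−ω_arm),  ω_sun = 0, ω_ring = 1
31(0−ω_arm) = −79(1−ω_arm)  ⇒  110·ω_arm = 79  ⇒  ω_arm = 79/110
ω_out/ω_in = 79/110

79/110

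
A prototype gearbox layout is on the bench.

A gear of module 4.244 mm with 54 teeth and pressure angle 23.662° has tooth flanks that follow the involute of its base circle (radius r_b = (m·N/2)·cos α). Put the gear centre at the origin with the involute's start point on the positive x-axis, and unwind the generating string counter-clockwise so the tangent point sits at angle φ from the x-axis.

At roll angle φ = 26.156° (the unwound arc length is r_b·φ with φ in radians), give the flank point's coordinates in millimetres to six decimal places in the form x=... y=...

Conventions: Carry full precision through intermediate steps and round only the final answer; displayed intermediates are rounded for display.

class = single-mesh tooth geometry [base-circle involute, m = 4.244, 54T]
pitch radius r_p = m·N/2 = 4.244·54/2 = 114.588000
base radius r_b = r_p·cos α = 114.588000·cos 23.662° = 104.954469
roll angle φ = 26.156° = 0.45650832 rad
x = r_b·(cos φ + φ·sin φ) = 115.327501
y = r_b·(sin φ − φ·cos φ) = 3.259477

x=115.327501 y=3.259477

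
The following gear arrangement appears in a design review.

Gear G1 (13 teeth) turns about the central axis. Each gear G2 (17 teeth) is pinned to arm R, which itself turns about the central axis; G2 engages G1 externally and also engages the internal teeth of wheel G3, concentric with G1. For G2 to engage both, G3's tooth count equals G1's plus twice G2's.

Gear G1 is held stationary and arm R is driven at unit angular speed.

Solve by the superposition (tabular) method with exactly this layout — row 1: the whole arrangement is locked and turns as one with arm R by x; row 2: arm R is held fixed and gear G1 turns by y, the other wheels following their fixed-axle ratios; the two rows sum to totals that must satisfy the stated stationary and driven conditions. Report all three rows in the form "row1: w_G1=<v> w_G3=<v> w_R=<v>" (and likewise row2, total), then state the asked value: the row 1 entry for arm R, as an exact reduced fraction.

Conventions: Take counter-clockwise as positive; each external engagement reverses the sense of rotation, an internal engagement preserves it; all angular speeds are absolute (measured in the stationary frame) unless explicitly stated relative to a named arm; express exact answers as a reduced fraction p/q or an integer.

row1: w_G1=1 w_G3=1 w_R=1
row2: w_G1=-1 w_G3=13/47 w_R=0
total: w_G1=0 w_G3=60/47 w_R=1
asked value: 1

class = planetary set [G3 = 13+2·17 = 47; Willis about the carrier]
superposition row 1 [locked train]: every member turns x
row 2: sun turns y, ring = −(13/47)·y, arm 0
boundary: total ω_sun = x + y = 0 and total ω_arm = x = 1  ⇒  y = -1, x = 1
row 2 ring = −(13/47)·(-1) = 13/47
totals (row 1 + row 2): sun 1 + (-1) = 0, ring 1 + 13/47 = 60/47, arm 1 + 0 = 1
asked cell (row1, arm) = 1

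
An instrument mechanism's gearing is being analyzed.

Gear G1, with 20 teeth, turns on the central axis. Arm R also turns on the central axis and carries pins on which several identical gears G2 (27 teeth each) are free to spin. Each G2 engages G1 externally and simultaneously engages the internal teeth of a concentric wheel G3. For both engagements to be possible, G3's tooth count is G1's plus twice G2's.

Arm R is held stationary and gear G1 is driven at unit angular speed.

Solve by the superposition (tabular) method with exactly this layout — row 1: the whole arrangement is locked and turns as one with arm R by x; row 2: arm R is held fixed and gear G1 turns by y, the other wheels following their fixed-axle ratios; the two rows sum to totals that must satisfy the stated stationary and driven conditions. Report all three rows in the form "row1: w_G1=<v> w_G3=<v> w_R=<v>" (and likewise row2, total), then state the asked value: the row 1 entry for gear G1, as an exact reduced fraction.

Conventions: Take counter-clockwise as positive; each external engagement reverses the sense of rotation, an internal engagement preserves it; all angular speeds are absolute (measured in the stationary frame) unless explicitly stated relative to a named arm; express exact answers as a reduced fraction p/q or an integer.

class = planetary set [G3 = 20+2·27 = 74; Willis about the carrier]
row 1 (train locked, turned with arm): all members turn x
row 2 — arm fixed, fixed-axis ratios: sun y, ring −(20/74)·y, arm 0
boundary: total ω_arm = x = 0 and total ω_sun = x + y = 1  ⇒  y = 1, x = 0
row 2 ring = −(20/74)·1 = -10/37
totals (row 1 + row 2): sun 0 + 1 = 1, ring 0 + (-10/37) = -10/37, arm 0 + 0 = 0
asked cell (row1, sun) = 0

row1: w_G1=0 w_G3=0 w_R=0
row2: w_G1=1 w_G3=-10/37 w_R=0
total: w_G1=1 w_G3=-10/37 w_R=0
asked value: 0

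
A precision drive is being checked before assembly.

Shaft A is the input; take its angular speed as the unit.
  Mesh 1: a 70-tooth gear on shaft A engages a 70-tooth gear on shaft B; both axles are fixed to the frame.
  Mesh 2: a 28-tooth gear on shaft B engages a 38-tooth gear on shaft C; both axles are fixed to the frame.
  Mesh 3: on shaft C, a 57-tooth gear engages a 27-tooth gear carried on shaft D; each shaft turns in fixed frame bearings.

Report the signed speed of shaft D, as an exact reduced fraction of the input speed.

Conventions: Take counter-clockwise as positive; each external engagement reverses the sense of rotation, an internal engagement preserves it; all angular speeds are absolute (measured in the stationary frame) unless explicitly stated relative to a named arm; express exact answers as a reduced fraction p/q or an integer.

-14/9

3-mesh fixed-axis compound train (all bearings frame-fixed)
mesh 1 [70T→70T]: |ω|/ω_in = 1×70/70 = 1, sense flips to −
mesh 2 [28T→38T]: |ω|/ω_in = 1×28/38 = 14/19, sense flips to +
mesh 3 [57T→27T]: |ω|/ω_in = (14/19)×57/27 = 14/9, sense flips to −
signed output speed (× input speed) = -14/9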